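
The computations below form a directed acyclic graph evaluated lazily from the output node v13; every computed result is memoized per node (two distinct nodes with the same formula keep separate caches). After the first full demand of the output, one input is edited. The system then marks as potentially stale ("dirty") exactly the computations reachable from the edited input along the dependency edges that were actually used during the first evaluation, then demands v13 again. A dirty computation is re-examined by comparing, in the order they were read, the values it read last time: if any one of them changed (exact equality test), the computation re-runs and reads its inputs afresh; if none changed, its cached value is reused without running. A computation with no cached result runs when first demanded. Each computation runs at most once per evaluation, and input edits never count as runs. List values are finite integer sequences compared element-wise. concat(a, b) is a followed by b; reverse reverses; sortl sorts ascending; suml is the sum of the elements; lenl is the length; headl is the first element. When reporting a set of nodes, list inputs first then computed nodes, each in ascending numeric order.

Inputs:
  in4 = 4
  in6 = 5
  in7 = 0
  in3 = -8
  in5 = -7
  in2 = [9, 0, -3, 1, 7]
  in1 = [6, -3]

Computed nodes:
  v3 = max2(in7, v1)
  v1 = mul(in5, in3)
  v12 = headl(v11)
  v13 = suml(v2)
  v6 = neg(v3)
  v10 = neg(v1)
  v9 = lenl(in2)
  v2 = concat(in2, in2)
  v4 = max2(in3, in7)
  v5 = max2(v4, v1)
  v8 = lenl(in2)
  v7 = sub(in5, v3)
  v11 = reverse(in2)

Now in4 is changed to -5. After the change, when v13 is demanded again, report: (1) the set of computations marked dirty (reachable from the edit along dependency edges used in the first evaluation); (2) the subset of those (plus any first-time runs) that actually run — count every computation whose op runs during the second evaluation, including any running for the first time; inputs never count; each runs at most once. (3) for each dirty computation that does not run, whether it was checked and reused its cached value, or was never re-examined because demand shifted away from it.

First demand of the output computes:
  v2 = concat([9, 0, -3, 1, 7], [9, 0, -3, 1, 7]) = [9, 0, -3, 1, 7, 9, 0, -3, 1, 7]
  v13 = suml([9, 0, -3, 1, 7, 9, 0, -3, 1, 7]) = 28

After the edit, cleaning proceeds:
  no node depends on in4 at all; the second demand re-runs nothing.

Note the shortcut — nothing in the graph depends on in4 at all, so no recomputation happens.

The edit dirties: none.
0 computations run: none.
No dirty computation escaped a run.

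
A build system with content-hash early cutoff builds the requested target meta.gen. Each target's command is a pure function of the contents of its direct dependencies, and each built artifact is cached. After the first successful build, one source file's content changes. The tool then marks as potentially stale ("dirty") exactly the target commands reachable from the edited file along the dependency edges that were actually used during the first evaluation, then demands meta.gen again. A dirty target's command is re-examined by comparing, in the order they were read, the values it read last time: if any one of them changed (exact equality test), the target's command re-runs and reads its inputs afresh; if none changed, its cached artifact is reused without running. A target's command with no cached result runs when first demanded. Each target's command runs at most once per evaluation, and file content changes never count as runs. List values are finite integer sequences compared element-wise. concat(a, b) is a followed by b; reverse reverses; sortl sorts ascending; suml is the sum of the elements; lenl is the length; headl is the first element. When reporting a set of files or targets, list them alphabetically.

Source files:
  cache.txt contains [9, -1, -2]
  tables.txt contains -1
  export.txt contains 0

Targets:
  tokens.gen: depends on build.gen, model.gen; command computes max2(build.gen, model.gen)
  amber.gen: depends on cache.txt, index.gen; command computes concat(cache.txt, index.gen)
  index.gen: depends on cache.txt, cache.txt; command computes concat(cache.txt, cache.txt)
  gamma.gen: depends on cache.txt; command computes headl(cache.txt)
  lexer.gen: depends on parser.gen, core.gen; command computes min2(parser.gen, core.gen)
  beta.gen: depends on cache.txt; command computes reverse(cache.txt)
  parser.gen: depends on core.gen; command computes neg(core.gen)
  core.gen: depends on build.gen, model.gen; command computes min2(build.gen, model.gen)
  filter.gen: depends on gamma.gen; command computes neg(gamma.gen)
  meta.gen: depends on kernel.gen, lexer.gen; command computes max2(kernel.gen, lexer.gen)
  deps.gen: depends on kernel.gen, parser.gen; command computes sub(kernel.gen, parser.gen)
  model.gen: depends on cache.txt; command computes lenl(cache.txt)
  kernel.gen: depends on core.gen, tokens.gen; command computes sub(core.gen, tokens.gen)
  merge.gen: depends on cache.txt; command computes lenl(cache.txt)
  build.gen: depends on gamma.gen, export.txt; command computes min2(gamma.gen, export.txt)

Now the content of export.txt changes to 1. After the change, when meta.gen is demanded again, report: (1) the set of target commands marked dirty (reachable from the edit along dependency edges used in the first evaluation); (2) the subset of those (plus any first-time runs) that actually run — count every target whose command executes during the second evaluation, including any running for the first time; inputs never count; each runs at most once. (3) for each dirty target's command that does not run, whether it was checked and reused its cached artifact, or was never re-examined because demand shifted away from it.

Marked dirty: build.gen, core.gen, kernel.gen, lexer.gen, meta.gen, parser.gen, tokens.gen.
Target commands that run: build.gen, core.gen, kernel.gen, lexer.gen, meta.gen, parser.gen, tokens.gen — 7 in total.
Every dirty target's command ran.

First evaluation (everything demanded from the output):
  gamma.gen = headl([9, -1, -2]) = 9
  build.gen = min2(9, 0) = 0
  model.gen = lenl([9, -1, -2]) = 3
  core.gen = min2(0, 3) = 0
  parser.gen = neg(0) = 0
  lexer.gen = min2(0, 0) = 0
  tokens.gen = max2(0, 3) = 3
  kernel.gen = sub(0, 3) = -3
  meta.gen = max2(-3, 0) = 0

Propagation after the edit:
  build.gen: runs — export.txt 0->1; result 1.
  core.gen: runs — build.gen 0->1; result 1.
  parser.gen: runs — core.gen 0->1; result -1.
  lexer.gen: runs — parser.gen 0->-1; core.gen 0->1; result -1.
  tokens.gen: runs — build.gen 0->1; result 3 (same value as before).
  kernel.gen: runs — core.gen 0->1; result -2.
  meta.gen: runs — kernel.gen -3->-2; lexer.gen 0->-1; result -1.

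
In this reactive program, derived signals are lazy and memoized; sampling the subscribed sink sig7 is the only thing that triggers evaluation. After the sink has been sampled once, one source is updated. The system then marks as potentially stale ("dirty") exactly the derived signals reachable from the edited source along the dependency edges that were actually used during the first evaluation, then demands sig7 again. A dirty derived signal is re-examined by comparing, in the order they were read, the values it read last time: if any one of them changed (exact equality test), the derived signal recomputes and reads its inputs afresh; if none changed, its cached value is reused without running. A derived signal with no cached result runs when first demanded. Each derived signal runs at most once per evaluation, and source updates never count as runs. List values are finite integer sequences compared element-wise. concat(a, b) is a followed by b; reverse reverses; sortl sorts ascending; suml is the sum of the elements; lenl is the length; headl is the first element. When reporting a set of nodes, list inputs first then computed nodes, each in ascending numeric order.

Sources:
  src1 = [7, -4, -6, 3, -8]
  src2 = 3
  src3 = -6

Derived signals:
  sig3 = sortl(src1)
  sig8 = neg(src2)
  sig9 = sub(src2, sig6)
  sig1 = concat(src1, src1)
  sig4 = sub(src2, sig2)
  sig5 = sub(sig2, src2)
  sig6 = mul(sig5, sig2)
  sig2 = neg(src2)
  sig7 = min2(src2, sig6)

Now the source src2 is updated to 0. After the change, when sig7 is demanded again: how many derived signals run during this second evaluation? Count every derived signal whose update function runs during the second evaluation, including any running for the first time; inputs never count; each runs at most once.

4 derived signals run: sig2, sig5, sig6, sig7.

First demand of the output computes:
  sig2 = neg(3) = -3
  sig5 = sub(-3, 3) = -6
  sig6 = mul(-6, -3) = 18
  sig7 = min2(3, 18) = 3

After the edit, cleaning proceeds:
  sig2: a read changed (src2 3->0) — executes, giving 0.
  sig5: a read changed (sig2 -3->0; src2 3->0) — executes, giving 0.
  sig6: a read changed (sig5 -6->0; sig2 -3->0) — executes, giving 0.
  sig7: a read changed (src2 3->0; sig6 18->0) — executes, giving 0.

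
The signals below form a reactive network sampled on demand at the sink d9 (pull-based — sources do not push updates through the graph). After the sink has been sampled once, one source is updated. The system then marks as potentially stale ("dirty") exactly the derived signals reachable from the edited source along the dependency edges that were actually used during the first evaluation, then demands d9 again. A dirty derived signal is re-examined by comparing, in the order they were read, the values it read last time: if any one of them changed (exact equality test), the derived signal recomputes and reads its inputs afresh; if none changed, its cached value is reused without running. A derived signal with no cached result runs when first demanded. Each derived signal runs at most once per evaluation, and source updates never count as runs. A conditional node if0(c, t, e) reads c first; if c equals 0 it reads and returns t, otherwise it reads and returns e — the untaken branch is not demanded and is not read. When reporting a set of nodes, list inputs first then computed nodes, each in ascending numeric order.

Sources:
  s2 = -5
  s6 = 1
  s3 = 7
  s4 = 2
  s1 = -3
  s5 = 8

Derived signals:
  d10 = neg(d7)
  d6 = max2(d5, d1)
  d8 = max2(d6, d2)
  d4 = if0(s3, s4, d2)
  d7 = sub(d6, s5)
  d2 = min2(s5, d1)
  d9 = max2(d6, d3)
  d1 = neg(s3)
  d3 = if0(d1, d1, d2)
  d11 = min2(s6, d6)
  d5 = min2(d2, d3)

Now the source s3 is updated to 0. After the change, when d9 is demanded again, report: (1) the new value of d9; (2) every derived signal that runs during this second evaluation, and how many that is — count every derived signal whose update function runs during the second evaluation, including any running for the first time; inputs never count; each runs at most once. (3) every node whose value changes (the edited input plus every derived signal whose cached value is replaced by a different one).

Initial pass — values computed on the first demand:
  d1 = neg(7) = -7
  d2 = min2(8, -7) = -7
  d3 = if0(d1=-7 -> else branch d2) = -7
  d5 = min2(-7, -7) = -7
  d6 = max2(-7, -7) = -7
  d9 = max2(-7, -7) = -7

Second demand — change propagation:
  d1: re-runs because s3 7->0; new result 0.
  d2: re-runs because d1 -7->0; new result 0.
  d3: re-runs because d1 -7->0; d2 -7->0; new result 0.
  d5: re-runs because d2 -7->0; d3 -7->0; new result 0.
  d6: re-runs because d5 -7->0; d1 -7->0; new result 0.
  d9: re-runs because d6 -7->0; d3 -7->0; new result 0.

d9 now evaluates to 0.
Run set: d1, d2, d3, d5, d6, d9 (6 run).
Changed values: s3, d1, d2, d3, d5, d6, d9.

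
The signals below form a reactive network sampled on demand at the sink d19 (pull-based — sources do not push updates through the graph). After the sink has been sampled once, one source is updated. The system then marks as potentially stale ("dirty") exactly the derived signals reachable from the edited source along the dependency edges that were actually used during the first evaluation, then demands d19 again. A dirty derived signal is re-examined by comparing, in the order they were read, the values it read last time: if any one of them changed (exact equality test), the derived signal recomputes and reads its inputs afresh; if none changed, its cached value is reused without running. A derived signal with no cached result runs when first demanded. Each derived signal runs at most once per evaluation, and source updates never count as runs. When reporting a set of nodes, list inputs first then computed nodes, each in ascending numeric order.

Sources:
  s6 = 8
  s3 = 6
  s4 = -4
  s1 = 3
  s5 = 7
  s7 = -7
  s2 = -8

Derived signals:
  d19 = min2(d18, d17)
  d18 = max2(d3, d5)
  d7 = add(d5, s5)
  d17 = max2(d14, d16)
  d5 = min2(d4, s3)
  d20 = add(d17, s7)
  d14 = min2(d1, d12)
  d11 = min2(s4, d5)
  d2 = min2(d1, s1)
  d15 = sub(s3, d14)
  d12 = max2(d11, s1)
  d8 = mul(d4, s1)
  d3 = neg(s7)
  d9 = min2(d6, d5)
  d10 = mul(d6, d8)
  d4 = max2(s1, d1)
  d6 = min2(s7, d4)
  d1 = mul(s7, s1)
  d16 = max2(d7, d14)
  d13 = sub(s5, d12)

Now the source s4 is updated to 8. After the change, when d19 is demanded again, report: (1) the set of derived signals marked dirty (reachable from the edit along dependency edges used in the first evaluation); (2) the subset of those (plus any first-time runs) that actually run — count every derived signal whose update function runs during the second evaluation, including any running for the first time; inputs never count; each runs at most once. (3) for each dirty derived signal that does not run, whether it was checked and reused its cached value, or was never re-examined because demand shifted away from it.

Initial pass — values computed on the first demand:
  d1 = mul(-7, 3) = -21
  d3 = neg(-7) = 7
  d4 = max2(3, -21) = 3
  d5 = min2(3, 6) = 3
  d7 = add(3, 7) = 10
  d11 = min2(-4, 3) = -4
  d12 = max2(-4, 3) = 3
  d14 = min2(-21, 3) = -21
  d16 = max2(10, -21) = 10
  d17 = max2(-21, 10) = 10
  d18 = max2(7, 3) = 7
  d19 = min2(7, 10) = 7

Second demand — change propagation:
  d11: re-runs because s4 -4->8; new result 3.
  d12: re-runs because d11 -4->3; new result 3 (unchanged).
  d14: re-examined; everything it read last time is the same (d1 unchanged, d12 unchanged) — cache -21 kept, no run.
  d16: re-examined; everything it read last time is the same (d7 unchanged, d14 unchanged) — cache 10 kept, no run.
  d17: re-examined; everything it read last time is the same (d14 unchanged, d16 unchanged) — cache 10 kept, no run.
  d19: re-examined; everything it read last time is the same (d18 unchanged, d17 unchanged) — cache 7 kept, no run.

The important point: d12 recomputes to an identical value, and the output ends up unchanged.

Dirty set: d11, d12, d14, d16, d17, d19.
Run set: d11, d12 (2 run).
Re-examined without running (cache reused): d14, d16, d17, d19.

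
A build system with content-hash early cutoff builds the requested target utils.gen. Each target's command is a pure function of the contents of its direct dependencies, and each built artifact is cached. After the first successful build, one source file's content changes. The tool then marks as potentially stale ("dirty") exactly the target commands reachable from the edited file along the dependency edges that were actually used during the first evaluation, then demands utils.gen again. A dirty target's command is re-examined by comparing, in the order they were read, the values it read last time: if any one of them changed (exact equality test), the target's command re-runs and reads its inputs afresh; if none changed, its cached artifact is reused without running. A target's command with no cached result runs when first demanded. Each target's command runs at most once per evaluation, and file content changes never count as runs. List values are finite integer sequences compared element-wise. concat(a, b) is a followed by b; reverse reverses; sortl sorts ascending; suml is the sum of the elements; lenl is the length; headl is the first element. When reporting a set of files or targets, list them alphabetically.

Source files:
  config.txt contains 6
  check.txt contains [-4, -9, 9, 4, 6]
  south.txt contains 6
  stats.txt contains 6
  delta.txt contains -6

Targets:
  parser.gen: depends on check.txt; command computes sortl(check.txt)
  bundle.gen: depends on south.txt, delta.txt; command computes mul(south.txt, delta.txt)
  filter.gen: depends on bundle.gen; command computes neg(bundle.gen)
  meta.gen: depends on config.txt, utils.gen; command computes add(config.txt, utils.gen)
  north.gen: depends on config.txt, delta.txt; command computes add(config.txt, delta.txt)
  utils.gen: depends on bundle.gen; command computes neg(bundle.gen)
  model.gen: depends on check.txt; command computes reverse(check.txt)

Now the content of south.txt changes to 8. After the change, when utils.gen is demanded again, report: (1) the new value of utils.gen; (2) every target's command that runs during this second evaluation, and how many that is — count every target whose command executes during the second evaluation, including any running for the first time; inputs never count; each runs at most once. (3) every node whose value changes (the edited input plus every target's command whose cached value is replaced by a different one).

New value of utils.gen: 48.
Target commands that run: bundle.gen, utils.gen — 2 in total.
Values that change: bundle.gen, south.txt, utils.gen.

First evaluation (everything demanded from the output):
  bundle.gen = mul(6, -6) = -36
  utils.gen = neg(-36) = 36

Propagation after the edit:
  bundle.gen: runs — south.txt 6->8; result -48.
  utils.gen: runs — bundle.gen -36->-48; result 48.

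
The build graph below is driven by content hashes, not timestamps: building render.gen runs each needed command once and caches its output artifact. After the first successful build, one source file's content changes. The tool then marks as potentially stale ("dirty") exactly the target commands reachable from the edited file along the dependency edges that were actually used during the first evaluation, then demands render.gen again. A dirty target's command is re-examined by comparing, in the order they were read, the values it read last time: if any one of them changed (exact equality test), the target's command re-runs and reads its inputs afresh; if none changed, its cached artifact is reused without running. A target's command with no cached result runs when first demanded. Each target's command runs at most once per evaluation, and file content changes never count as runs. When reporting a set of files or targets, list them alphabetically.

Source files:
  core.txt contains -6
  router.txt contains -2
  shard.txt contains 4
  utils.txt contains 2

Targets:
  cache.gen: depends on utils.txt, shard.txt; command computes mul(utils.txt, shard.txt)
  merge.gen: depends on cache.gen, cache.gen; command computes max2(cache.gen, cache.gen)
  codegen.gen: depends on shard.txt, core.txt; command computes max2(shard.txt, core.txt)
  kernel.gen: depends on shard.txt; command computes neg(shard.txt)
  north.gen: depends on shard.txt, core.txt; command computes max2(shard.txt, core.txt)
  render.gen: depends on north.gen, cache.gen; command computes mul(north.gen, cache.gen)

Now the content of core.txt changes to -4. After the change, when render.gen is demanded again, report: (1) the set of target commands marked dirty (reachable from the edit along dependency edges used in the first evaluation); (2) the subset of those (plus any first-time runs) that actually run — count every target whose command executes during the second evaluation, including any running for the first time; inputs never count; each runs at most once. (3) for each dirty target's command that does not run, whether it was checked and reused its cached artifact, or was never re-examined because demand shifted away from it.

Initial pass — values computed on the first demand:
  cache.gen = mul(2, 4) = 8
  north.gen = max2(4, -6) = 4
  render.gen = mul(4, 8) = 32

Second demand — change propagation:
  north.gen: re-runs because core.txt -6->-4; new result 4 (unchanged).
  render.gen: re-examined; everything it read last time is the same (north.gen unchanged, cache.gen unchanged) — cache 32 kept, no run.

The important point: north.gen recomputes to an identical value, and the output ends up unchanged.

Dirty set: north.gen, render.gen.
Run set: north.gen (1 run).
Re-examined without running (cache reused): render.gen.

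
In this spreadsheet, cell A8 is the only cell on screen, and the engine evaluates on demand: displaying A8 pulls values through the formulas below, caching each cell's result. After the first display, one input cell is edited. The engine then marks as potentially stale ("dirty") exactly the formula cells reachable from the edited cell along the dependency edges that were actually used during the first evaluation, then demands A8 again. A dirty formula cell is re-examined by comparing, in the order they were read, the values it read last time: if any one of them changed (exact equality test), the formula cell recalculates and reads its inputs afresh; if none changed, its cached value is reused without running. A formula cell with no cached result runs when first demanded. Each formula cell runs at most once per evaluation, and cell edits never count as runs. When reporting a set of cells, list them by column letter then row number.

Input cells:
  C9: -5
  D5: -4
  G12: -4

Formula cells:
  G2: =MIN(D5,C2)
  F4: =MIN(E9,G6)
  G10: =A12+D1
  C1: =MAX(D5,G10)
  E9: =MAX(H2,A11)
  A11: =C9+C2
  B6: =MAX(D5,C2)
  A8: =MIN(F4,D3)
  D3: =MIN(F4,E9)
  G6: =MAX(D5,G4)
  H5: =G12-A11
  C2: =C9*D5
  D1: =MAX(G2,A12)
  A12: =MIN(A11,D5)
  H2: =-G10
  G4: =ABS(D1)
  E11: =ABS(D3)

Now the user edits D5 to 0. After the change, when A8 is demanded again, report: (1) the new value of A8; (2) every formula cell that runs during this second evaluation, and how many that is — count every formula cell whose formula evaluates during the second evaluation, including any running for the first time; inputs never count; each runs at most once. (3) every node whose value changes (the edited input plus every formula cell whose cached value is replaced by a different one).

Initial pass — values computed on the first demand:
  C2 = -5 * -4 = 20
  A11 = -5 + 20 = 15
  A12 = MIN(15, -4) = -4
  G2 = MIN(-4, 20) = -4
  D1 = MAX(-4, -4) = -4
  G4 = ABS(-4) = 4
  G6 = MAX(-4, 4) = 4
  G10 = -4 + -4 = -8
  H2 = -(-8) = 8
  E9 = MAX(8, 15) = 15
  F4 = MIN(15, 4) = 4
  D3 = MIN(4, 15) = 4
  A8 = MIN(4, 4) = 4

Second demand — change propagation:
  C2: re-runs because D5 -4->0; new result 0.
  A11: re-runs because C2 20->0; new result -5.
  A12: re-runs because A11 15->-5; D5 -4->0; new result -5.
  G2: re-runs because D5 -4->0; C2 20->0; new result 0.
  D1: re-runs because G2 -4->0; A12 -4->-5; new result 0.
  G4: re-runs because D1 -4->0; new result 0.
  G6: re-runs because D5 -4->0; G4 4->0; new result 0.
  G10: re-runs because A12 -4->-5; D1 -4->0; new result -5.
  H2: re-runs because G10 -8->-5; new result 5.
  E9: re-runs because H2 8->5; A11 15->-5; new result 5.
  F4: re-runs because E9 15->5; G6 4->0; new result 0.
  D3: re-runs because F4 4->0; E9 15->5; new result 0.
  A8: re-runs because F4 4->0; D3 4->0; new result 0.

A8 now evaluates to 0.
Run set: A8, A11, A12, C2, D1, D3, E9, F4, G2, G4, G6, G10, H2 (13 run).
Changed values: A8, A11, A12, C2, D1, D3, D5, E9, F4, G2, G4, G6, G10, H2.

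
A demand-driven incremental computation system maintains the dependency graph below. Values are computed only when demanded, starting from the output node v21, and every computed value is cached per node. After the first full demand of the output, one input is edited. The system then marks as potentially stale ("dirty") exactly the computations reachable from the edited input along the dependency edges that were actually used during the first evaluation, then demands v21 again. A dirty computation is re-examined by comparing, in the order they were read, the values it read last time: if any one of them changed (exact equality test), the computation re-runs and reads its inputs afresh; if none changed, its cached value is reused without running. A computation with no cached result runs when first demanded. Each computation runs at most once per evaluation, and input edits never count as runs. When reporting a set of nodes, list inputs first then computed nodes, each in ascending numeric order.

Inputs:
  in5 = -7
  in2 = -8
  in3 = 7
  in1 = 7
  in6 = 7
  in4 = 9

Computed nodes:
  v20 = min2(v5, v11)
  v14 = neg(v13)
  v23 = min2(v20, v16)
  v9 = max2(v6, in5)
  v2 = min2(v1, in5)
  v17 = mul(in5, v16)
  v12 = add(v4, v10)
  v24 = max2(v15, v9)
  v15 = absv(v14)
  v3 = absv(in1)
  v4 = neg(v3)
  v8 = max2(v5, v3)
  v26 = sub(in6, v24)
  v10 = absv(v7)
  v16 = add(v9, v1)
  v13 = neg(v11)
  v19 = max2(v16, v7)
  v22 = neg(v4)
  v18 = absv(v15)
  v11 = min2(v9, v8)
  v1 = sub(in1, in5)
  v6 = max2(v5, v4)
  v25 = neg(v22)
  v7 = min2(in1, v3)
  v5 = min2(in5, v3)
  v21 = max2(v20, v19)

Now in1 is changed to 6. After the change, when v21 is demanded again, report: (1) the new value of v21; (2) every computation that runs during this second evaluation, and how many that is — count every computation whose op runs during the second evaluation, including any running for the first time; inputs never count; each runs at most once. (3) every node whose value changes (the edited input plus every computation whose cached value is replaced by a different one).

First evaluation (everything demanded from the output):
  v1 = sub(7, -7) = 14
  v3 = absv(7) = 7
  v4 = neg(7) = -7
  v5 = min2(-7, 7) = -7
  v6 = max2(-7, -7) = -7
  v7 = min2(7, 7) = 7
  v8 = max2(-7, 7) = 7
  v9 = max2(-7, -7) = -7
  v11 = min2(-7, 7) = -7
  v16 = add(-7, 14) = 7
  v19 = max2(7, 7) = 7
  v20 = min2(-7, -7) = -7
  v21 = max2(-7, 7) = 7

Propagation after the edit:
  v1: runs — in1 7->6; result 13.
  v3: runs — in1 7->6; result 6.
  v4: runs — v3 7->6; result -6.
  v5: runs — v3 7->6; result -7 (same value as before).
  v6: runs — v4 -7->-6; result -6.
  v7: runs — in1 7->6; v3 7->6; result 6.
  v8: runs — v3 7->6; result 6.
  v9: runs — v6 -7->-6; result -6.
  v11: runs — v9 -7->-6; v8 7->6; result -6.
  v16: runs — v9 -7->-6; v1 14->13; result 7 (same value as before).
  v19: runs — v7 7->6; result 7 (same value as before).
  v20: runs — v11 -7->-6; result -7 (same value as before).
  v21: checked — values it read are unchanged (v20 unchanged, v19 unchanged); reused cached 7 without running.

Key observation: the cutoff stops propagation at v21 — its inputs' values are unchanged, so it reuses its cache.

New value of v21: 7.
Computations that run: v1, v3, v4, v5, v6, v7, v8, v9, v11, v16, v19, v20 — 12 in total.
Values that change: in1, v1, v3, v4, v6, v7, v8, v9, v11.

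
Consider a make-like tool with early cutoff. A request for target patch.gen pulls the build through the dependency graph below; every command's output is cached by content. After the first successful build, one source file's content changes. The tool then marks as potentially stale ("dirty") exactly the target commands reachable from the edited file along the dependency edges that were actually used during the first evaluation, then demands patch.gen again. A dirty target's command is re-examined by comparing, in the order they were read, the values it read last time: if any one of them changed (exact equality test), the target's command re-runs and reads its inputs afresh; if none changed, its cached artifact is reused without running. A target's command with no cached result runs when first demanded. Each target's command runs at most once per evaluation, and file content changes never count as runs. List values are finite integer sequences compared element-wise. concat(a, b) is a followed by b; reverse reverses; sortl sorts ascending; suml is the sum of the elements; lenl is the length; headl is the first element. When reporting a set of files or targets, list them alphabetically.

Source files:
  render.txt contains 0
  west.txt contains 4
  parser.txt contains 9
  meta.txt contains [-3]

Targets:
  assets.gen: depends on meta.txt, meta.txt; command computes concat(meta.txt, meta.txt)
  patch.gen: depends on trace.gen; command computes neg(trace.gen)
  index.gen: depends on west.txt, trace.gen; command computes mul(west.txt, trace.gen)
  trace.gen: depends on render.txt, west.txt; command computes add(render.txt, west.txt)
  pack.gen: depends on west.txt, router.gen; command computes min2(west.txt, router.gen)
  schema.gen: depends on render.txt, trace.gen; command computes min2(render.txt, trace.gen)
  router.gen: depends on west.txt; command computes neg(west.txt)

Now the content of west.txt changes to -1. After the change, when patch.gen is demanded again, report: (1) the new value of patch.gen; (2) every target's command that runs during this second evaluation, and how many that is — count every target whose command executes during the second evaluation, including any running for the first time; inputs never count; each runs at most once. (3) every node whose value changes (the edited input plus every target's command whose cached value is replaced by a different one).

Demanding patch.gen again yields 1.
2 target commands run: patch.gen, trace.gen.
The nodes whose values change: patch.gen, trace.gen, west.txt.

First demand of the output computes:
  trace.gen = add(0, 4) = 4
  patch.gen = neg(4) = -4

After the edit, cleaning proceeds:
  trace.gen: a read changed (west.txt 4->-1) — executes, giving -1.
  patch.gen: a read changed (trace.gen 4->-1) — executes, giving 1.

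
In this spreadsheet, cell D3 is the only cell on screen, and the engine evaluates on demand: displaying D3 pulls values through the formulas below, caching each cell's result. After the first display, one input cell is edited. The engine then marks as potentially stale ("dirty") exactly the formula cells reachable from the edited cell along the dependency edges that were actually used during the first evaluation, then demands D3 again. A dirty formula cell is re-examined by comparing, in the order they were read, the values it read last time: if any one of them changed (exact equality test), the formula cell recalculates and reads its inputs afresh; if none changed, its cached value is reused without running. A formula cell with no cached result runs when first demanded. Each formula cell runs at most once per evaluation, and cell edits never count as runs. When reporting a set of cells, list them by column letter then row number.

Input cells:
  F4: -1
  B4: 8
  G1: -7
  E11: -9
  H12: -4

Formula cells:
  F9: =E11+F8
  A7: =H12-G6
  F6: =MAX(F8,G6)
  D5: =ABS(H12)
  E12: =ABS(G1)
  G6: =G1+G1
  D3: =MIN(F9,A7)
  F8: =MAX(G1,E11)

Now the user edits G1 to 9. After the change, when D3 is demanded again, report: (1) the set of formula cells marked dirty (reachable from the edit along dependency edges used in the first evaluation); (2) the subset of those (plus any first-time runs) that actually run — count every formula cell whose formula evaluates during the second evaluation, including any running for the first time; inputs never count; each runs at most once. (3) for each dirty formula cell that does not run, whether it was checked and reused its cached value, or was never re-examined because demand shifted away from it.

Dirty set: A7, D3, F8, F9, G6.
Run set: A7, D3, F8, F9, G6 (5 run).
All dirty formula cells ended up running.

Initial pass — values computed on the first demand:
  F8 = MAX(-7, -9) = -7
  F9 = -9 + -7 = -16
  G6 = -7 + -7 = -14
  A7 = -4 - -14 = 10
  D3 = MIN(-16, 10) = -16

Second demand — change propagation:
  F8: re-runs because G1 -7->9; new result 9.
  F9: re-runs because F8 -7->9; new result 0.
  G6: re-runs because G1 -7->9; G1 -7->9; new result 18.
  A7: re-runs because G6 -14->18; new result -22.
  D3: re-runs because F9 -16->0; A7 10->-22; new result -22.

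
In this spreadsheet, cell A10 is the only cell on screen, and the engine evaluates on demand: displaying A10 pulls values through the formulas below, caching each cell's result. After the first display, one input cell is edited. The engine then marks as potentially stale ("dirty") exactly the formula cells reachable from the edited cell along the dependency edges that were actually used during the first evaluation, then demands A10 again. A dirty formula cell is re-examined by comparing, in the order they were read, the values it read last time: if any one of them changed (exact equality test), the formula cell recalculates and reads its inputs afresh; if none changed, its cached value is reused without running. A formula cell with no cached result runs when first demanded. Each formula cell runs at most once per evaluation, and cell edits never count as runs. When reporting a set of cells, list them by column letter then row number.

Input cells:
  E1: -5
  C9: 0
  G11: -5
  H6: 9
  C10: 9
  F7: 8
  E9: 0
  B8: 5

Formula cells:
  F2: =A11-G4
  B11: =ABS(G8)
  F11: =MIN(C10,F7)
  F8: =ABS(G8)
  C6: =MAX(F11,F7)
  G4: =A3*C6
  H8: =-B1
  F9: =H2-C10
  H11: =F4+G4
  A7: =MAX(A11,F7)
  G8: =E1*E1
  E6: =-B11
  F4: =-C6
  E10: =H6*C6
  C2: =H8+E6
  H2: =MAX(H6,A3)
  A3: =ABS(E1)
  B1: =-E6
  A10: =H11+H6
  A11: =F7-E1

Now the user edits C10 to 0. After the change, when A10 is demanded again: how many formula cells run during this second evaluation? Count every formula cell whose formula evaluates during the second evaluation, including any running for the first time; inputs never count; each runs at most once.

Run set: C6, F11 (2 run).
The important point: C6 recomputes to an identical value, and the output ends up unchanged.

Initial pass — values computed on the first demand:
  A3 = ABS(-5) = 5
  F11 = MIN(9, 8) = 8
  C6 = MAX(8, 8) = 8
  F4 = -(8) = -8
  G4 = 5 * 8 = 40
  H11 = -8 + 40 = 32
  A10 = 32 + 9 = 41

Second demand — change propagation:
  F11: re-runs because C10 9->0; new result 0.
  C6: re-runs because F11 8->0; new result 8 (unchanged).
  F4: re-examined; everything it read last time is the same (C6 unchanged) — cache -8 kept, no run.
  G4: re-examined; everything it read last time is the same (A3 unchanged, C6 unchanged) — cache 40 kept, no run.
  H11: re-examined; everything it read last time is the same (F4 unchanged, G4 unchanged) — cache 32 kept, no run.
  A10: re-examined; everything it read last time is the same (H11 unchanged, H6 unchanged) — cache 41 kept, no run.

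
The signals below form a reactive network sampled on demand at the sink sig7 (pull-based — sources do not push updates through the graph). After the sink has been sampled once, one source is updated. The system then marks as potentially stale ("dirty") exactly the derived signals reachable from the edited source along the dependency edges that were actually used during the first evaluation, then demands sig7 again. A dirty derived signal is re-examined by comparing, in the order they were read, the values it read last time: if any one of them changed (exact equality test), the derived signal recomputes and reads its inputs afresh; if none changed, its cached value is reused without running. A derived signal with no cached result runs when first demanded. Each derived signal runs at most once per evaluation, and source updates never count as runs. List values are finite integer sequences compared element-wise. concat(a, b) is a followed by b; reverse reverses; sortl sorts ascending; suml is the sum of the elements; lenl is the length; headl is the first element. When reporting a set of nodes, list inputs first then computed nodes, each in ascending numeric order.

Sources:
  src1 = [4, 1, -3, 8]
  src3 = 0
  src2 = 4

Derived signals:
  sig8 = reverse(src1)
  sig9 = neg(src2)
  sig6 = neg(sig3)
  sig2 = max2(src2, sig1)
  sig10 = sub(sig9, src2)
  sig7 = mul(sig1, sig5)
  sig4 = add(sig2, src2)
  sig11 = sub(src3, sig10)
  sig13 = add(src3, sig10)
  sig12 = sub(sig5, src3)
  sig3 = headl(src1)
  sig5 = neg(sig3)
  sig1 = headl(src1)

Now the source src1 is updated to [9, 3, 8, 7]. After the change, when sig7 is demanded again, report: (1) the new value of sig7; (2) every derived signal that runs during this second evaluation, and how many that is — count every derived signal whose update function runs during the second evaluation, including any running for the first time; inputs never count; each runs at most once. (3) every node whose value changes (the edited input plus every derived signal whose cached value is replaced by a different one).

sig7 now evaluates to -81.
Run set: sig1, sig3, sig5, sig7 (4 run).
Changed values: src1, sig1, sig3, sig5, sig7.

Initial pass — values computed on the first demand:
  sig1 = headl([4, 1, -3, 8]) = 4
  sig3 = headl([4, 1, -3, 8]) = 4
  sig5 = neg(4) = -4
  sig7 = mul(4, -4) = -16

Second demand — change propagation:
  sig1: re-runs because src1 [4, 1, -3, 8]->[9, 3, 8, 7]; new result 9.
  sig3: re-runs because src1 [4, 1, -3, 8]->[9, 3, 8, 7]; new result 9.
  sig5: re-runs because sig3 4->9; new result -9.
  sig7: re-runs because sig1 4->9; sig5 -4->-9; new result -81.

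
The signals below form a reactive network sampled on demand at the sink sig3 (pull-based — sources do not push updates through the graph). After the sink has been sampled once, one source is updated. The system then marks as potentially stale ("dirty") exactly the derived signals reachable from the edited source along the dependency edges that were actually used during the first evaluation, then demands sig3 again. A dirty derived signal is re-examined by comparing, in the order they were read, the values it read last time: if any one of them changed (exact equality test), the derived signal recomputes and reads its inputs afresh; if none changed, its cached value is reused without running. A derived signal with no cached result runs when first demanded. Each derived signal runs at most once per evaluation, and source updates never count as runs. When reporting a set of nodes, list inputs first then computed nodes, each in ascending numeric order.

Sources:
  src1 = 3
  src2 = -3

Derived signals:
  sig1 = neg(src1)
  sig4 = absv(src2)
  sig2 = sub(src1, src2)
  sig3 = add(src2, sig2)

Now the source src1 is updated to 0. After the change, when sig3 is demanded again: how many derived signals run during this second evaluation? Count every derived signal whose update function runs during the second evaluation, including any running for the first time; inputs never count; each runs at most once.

Run set: sig2, sig3 (2 run).

Initial pass — values computed on the first demand:
  sig2 = sub(3, -3) = 6
  sig3 = add(-3, 6) = 3

Second demand — change propagation:
  sig2: re-runs because src1 3->0; new result 3.
  sig3: re-runs because sig2 6->3; new result 0.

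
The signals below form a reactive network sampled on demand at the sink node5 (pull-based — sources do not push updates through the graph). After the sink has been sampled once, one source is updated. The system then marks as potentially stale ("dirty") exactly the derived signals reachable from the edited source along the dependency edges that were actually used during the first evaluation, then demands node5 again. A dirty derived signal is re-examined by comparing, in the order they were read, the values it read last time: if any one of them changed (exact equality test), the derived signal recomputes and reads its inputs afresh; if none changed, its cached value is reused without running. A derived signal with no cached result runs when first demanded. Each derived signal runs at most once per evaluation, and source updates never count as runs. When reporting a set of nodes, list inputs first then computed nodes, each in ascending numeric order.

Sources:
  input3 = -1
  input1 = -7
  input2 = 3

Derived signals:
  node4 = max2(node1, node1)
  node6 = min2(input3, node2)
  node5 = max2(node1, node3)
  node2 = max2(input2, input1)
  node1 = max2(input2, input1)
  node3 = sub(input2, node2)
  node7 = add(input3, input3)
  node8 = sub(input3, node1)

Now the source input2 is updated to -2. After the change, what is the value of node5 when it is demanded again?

Initial pass — values computed on the first demand:
  node1 = max2(3, -7) = 3
  node2 = max2(3, -7) = 3
  node3 = sub(3, 3) = 0
  node5 = max2(3, 0) = 3

Second demand — change propagation:
  node1: re-runs because input2 3->-2; new result -2.
  node2: re-runs because input2 3->-2; new result -2.
  node3: re-runs because input2 3->-2; node2 3->-2; new result 0 (unchanged).
  node5: re-runs because node1 3->-2; new result 0.

node5 now evaluates to 0.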